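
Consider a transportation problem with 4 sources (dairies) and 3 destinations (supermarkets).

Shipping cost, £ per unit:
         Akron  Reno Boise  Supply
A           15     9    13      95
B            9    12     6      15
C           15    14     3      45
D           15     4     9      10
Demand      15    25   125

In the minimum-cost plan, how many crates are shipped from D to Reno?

Solving gives:
  A→Akron: 15 crates
  A→Reno: 15 crates
  A→Boise: 65 crates
  B→Boise: 15 crates
  C→Boise: 45 crates
  D→Reno: 10 crates
Total cost = £1470.
So D→Reno carries 10 crates.

10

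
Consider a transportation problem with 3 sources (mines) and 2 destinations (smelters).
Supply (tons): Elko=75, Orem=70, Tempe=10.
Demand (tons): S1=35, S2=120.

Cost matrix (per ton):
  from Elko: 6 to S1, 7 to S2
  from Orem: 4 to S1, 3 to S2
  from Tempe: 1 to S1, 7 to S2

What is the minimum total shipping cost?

720

One minimum-cost allocation:
  Elko→S1: 25 × 6 = 150
  Elko→S2: 50 × 7 = 350
  Orem→S2: 70 × 3 = 210
  Tempe→S1: 10 × 1 = 10
Total = 150 + 350 + 210 + 10 = 720.
(Supply check: Elko ships 75; Orem ships 70; Tempe ships 10.)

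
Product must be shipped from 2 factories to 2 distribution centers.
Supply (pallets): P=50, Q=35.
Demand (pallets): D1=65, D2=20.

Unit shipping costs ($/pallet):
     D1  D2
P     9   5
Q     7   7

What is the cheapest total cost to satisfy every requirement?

Optimal allocation:
  P→D1: 30 × $9 = $270
  P→D2: 20 × $5 = $100
  Q→D1: 35 × $7 = $245
Total = 270 + 100 + 245 = $615.
(Supply check: P ships 50; Q ships 35.)

615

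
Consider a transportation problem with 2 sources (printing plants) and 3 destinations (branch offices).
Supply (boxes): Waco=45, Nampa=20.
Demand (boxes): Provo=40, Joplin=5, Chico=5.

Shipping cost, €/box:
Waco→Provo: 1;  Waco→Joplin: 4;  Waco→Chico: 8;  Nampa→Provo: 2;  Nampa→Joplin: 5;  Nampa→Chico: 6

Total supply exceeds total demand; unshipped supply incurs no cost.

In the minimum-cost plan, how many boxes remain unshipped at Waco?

0

Minimum-cost shipments:
  Waco->Provo: 40 × €1 = €40
  Waco->Joplin: 5 × €4 = €20
  Nampa->Chico: 5 × €6 = €30
Total cost = €90.
Waco ships 45 of its 45, leaving 0.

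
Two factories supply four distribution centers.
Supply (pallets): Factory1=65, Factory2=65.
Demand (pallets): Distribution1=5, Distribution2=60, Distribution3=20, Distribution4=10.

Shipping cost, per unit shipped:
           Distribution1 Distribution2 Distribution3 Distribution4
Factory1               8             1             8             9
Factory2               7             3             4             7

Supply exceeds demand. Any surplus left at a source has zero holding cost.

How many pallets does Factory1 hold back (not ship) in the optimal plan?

An optimal plan:
  Factory1->Distribution2: 60 × 1 = 60
  Factory2->Distribution1: 5 × 7 = 35
  Factory2->Distribution3: 20 × 4 = 80
  Factory2->Distribution4: 10 × 7 = 70
Total cost = 245.
Factory1 ships 60 of its 65, leaving 5.

5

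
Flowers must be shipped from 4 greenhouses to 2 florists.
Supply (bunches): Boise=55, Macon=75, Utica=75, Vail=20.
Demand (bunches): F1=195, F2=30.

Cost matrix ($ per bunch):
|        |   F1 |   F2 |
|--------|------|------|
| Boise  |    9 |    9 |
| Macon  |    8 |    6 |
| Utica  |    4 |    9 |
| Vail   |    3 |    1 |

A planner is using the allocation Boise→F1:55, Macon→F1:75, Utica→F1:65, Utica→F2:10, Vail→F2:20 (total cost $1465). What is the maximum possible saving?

Current plan cost = 55·9 + 75·8 + 65·4 + 10·9 + 20·1 = $1465.
Optimal plan:
  Boise–F1: 55 × $9 = $495
  Macon–F1: 45 × $8 = $360
  Macon–F2: 30 × $6 = $180
  Utica–F1: 75 × $4 = $300
  Vail–F1: 20 × $3 = $60
Optimal cost = $1395.
Saving = 1465 − 1395 = $70.

70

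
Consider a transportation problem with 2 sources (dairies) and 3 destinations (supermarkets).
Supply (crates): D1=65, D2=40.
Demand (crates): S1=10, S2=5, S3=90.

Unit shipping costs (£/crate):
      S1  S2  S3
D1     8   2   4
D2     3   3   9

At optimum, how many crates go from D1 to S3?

Optimal shipments:
  D1→S3: 65 × £4 = £260
  D2→S1: 10 × £3 = £30
  D2→S2: 5 × £3 = £15
  D2→S3: 25 × £9 = £225
Total cost = £530.
So D1→S3 carries 65 crates.

65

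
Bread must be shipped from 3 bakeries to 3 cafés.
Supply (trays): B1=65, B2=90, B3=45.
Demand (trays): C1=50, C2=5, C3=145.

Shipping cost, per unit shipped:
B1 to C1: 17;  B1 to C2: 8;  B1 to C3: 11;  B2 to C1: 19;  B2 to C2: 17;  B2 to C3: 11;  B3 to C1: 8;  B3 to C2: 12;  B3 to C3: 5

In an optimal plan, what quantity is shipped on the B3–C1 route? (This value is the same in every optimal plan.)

45

Optimal shipments:
  B1→C1: 5 trays
  B1→C2: 5 trays
  B1→C3: 55 trays
  B2→C3: 90 trays
  B3→C1: 45 trays
Total cost = 2080.
So B3→C1 carries 45 trays.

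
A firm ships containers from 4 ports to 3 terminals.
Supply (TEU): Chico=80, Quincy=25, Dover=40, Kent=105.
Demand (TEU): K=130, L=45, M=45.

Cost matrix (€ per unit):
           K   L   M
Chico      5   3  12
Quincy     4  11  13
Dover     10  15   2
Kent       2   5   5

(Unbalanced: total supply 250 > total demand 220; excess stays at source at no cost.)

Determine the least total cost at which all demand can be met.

One minimum-cost allocation:
  Chico->K: 5 × €5 = €25
  Chico->L: 45 × €3 = €135
  Quincy->K: 25 × €4 = €100
  Dover->M: 40 × €2 = €80
  Kent->K: 100 × €2 = €200
  Kent->M: 5 × €5 = €25
Total = 25 + 135 + 100 + 80 + 200 + 25 = €565.
(Supply check: Chico ships 50; Quincy ships 25; Dover ships 40; Kent ships 105.)

565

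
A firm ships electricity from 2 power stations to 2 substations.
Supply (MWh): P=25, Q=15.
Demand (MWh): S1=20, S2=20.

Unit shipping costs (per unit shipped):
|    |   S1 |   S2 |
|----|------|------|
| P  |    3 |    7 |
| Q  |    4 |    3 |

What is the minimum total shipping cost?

140

Optimal allocation:
  P->S1: 20 × 3 = 60
  P->S2: 5 × 7 = 35
  Q->S2: 15 × 3 = 45
Total = 60 + 35 + 45 = 140.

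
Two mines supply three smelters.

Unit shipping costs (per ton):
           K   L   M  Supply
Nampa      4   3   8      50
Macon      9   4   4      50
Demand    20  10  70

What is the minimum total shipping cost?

Optimal allocation:
  Nampa to K: 20 × 4 = 80
  Nampa to L: 10 × 3 = 30
  Nampa to M: 20 × 8 = 160
  Macon to M: 50 × 4 = 200
Total = 80 + 30 + 160 + 200 = 470.
(Supply check: Nampa ships 50; Macon ships 50.)

470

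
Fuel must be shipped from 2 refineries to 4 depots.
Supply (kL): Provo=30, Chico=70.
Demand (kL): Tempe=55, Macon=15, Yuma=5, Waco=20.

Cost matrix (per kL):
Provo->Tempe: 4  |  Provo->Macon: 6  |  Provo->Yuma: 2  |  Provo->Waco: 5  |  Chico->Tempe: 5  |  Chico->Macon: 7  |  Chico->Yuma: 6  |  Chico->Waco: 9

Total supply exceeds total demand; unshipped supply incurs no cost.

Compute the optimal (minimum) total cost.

One minimum-cost allocation:
  Provo→Tempe: 5 × 4 = 20
  Provo→Yuma: 5 × 2 = 10
  Provo→Waco: 20 × 5 = 100
  Chico→Tempe: 50 × 5 = 250
  Chico→Macon: 15 × 7 = 105
Total = 20 + 10 + 100 + 250 + 105 = 485.

485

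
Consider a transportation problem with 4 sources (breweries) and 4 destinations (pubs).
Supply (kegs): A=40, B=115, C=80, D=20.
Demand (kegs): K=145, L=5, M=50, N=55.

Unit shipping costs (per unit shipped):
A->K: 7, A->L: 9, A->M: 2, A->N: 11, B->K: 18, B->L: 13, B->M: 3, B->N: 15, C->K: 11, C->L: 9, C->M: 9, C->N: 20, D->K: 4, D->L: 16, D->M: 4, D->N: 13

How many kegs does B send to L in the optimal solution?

5

The minimum-cost plan:
  A→K: 40 × 7 = 280
  B→K: 5 × 18 = 90
  B→L: 5 × 13 = 65
  B→M: 50 × 3 = 150
  B→N: 55 × 15 = 825
  C→K: 80 × 11 = 880
  D→K: 20 × 4 = 80
Total cost = 2370.
So B→L carries 5 kegs.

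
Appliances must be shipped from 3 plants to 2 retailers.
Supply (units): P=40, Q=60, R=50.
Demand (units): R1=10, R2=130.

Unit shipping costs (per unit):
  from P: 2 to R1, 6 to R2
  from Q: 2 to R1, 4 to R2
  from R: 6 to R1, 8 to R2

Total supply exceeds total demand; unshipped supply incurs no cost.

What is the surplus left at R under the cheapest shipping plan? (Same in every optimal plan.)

An optimal plan:
  P–R1: 10 × 2 = 20
  P–R2: 30 × 6 = 180
  Q–R2: 60 × 4 = 240
  R–R2: 40 × 8 = 320
Total cost = 760.
R ships 40 of its 50, leaving 10.

10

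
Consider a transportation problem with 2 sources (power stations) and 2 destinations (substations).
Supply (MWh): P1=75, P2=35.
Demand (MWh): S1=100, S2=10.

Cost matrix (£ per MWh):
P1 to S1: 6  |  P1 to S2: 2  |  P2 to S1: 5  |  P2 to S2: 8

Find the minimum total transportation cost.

An optimal shipping plan:
  P1→S1: 65 × £6 = £390
  P1→S2: 10 × £2 = £20
  P2→S1: 35 × £5 = £175
Total = 390 + 20 + 175 = £585.

585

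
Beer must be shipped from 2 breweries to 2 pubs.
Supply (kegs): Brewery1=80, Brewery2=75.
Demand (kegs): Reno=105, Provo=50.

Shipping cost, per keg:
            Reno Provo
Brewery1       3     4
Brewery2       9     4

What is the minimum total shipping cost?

665

Optimal allocation:
  Brewery1->Reno: 80 × 3 = 240
  Brewery2->Reno: 25 × 9 = 225
  Brewery2->Provo: 50 × 4 = 200
Total = 240 + 225 + 200 = 665.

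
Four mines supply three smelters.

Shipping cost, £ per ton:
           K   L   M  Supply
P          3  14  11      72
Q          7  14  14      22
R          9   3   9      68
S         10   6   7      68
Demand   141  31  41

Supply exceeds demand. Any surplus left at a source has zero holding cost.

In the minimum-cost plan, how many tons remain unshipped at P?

0

Minimum-cost shipments:
  P–K: 72 tons
  Q–K: 22 tons
  R–K: 37 tons
  R–L: 31 tons
  S–K: 10 tons
  S–M: 41 tons
Total cost = £1183.
P ships 72 of its 72, leaving 0.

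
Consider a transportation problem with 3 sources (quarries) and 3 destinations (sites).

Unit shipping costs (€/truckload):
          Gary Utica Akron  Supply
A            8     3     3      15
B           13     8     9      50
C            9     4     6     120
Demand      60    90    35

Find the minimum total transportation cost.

A cheapest plan:
  A to Akron: 15 × €3 = €45
  B to Gary: 30 × €13 = €390
  B to Akron: 20 × €9 = €180
  C to Gary: 30 × €9 = €270
  C to Utica: 90 × €4 = €360
Total = 45 + 390 + 180 + 270 + 360 = €1245.

1245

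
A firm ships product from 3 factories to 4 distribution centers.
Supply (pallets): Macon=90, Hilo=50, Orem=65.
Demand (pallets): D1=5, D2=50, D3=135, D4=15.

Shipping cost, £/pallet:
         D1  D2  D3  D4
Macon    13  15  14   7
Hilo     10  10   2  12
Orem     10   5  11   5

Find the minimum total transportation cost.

A cheapest plan:
  Macon->D3: 75 × £14 = £1050
  Macon->D4: 15 × £7 = £105
  Hilo->D3: 50 × £2 = £100
  Orem->D1: 5 × £10 = £50
  Orem->D2: 50 × £5 = £250
  Orem->D3: 10 × £11 = £110
Total = 1050 + 105 + 100 + 50 + 250 + 110 = £1665.
(Supply check: Macon ships 90; Hilo ships 50; Orem ships 65.)

1665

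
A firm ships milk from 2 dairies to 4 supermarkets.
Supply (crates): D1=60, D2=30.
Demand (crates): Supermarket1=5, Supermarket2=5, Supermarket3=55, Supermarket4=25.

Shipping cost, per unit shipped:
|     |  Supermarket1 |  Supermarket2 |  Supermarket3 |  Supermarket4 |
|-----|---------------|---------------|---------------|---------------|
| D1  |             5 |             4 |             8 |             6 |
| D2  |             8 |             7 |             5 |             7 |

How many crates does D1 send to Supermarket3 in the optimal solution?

The minimum-cost plan:
  D1->Supermarket1: 5 × 5 = 25
  D1->Supermarket2: 5 × 4 = 20
  D1->Supermarket3: 25 × 8 = 200
  D1->Supermarket4: 25 × 6 = 150
  D2->Supermarket3: 30 × 5 = 150
Total cost = 545.
So D1→Supermarket3 carries 25 crates.

25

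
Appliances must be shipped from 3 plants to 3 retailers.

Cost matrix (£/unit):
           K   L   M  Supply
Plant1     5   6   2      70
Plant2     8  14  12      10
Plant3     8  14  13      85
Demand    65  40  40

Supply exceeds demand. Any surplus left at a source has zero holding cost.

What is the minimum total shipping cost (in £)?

920

An optimal shipping plan:
  Plant1->L: 30 × £6 = £180
  Plant1->M: 40 × £2 = £80
  Plant2->L: 10 × £14 = £140
  Plant3->K: 65 × £8 = £520
Total = 180 + 80 + 140 + 520 = £920.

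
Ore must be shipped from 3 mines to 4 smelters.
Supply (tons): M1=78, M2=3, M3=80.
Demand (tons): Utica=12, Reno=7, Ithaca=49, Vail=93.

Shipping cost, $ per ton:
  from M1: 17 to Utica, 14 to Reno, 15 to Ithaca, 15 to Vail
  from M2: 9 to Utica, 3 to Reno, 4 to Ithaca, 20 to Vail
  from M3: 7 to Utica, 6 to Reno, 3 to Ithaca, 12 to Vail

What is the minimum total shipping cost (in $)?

1614

One minimum-cost allocation:
  M1->Vail: 78 tons
  M2->Reno: 3 tons
  M3->Utica: 12 tons
  M3->Reno: 4 tons
  M3->Ithaca: 49 tons
  M3->Vail: 15 tons
Total cost = $1614.
(Supply check: M1 ships 78; M2 ships 3; M3 ships 80.)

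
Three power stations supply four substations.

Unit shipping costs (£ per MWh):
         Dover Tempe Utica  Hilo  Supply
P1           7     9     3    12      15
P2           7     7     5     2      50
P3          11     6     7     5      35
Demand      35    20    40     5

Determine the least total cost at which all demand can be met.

575

An optimal shipping plan:
  P1 to Utica: 15 MWh
  P2 to Dover: 35 MWh
  P2 to Utica: 10 MWh
  P2 to Hilo: 5 MWh
  P3 to Tempe: 20 MWh
  P3 to Utica: 15 MWh
Total cost = £575.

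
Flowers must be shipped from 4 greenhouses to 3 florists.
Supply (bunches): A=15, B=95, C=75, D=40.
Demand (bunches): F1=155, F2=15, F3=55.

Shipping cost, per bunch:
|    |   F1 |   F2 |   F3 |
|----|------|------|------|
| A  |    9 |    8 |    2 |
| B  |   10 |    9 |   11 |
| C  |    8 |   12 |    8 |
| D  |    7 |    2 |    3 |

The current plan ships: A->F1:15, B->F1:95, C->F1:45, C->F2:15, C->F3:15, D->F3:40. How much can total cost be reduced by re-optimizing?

Current plan cost = 15·9 + 95·10 + 45·8 + 15·12 + 15·8 + 40·3 = 1865.
Optimal plan:
  A to F3: 15 × 2 = 30
  B to F1: 80 × 10 = 800
  B to F2: 15 × 9 = 135
  C to F1: 75 × 8 = 600
  D to F3: 40 × 3 = 120
Optimal cost = 1685.
Saving = 1865 − 1685 = 180.

180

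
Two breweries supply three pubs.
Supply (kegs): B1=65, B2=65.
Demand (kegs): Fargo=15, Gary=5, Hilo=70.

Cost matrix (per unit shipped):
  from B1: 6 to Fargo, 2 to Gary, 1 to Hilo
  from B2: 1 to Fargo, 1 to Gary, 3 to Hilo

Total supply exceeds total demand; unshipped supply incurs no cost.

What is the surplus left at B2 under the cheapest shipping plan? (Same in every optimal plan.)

40

Minimum-cost shipments:
  B1→Hilo: 65 × 1 = 65
  B2→Fargo: 15 × 1 = 15
  B2→Gary: 5 × 1 = 5
  B2→Hilo: 5 × 3 = 15
Total cost = 100.
B2 ships 25 of its 65, leaving 40.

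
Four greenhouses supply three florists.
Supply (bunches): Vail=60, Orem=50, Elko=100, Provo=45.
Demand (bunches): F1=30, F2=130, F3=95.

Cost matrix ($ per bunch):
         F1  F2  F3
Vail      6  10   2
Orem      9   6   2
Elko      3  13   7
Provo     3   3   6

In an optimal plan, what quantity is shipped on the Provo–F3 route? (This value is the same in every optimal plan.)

Solving gives:
  Vail→F3: 60 bunches
  Orem→F2: 50 bunches
  Elko→F1: 30 bunches
  Elko→F2: 35 bunches
  Elko→F3: 35 bunches
  Provo→F2: 45 bunches
Total cost = $1345.
The route Provo→F3 is not used.

0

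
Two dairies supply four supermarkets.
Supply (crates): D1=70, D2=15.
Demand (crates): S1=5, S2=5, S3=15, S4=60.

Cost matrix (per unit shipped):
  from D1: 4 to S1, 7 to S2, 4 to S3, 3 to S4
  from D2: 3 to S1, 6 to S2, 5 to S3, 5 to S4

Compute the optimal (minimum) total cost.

A cheapest plan:
  D1->S3: 10 × 4 = 40
  D1->S4: 60 × 3 = 180
  D2->S1: 5 × 3 = 15
  D2->S2: 5 × 6 = 30
  D2->S3: 5 × 5 = 25
Total = 40 + 180 + 15 + 30 + 25 = 290.

290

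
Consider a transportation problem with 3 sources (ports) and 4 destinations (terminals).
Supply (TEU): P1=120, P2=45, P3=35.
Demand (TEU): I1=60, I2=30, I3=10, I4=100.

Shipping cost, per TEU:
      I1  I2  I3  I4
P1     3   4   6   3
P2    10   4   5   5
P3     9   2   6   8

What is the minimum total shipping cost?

An optimal shipping plan:
  P1->I1: 60 × 3 = 180
  P1->I4: 60 × 3 = 180
  P2->I3: 5 × 5 = 25
  P2->I4: 40 × 5 = 200
  P3->I2: 30 × 2 = 60
  P3->I3: 5 × 6 = 30
Total = 180 + 180 + 25 + 200 + 60 + 30 = 675.
(Supply check: P1 ships 120; P2 ships 45; P3 ships 35.)

675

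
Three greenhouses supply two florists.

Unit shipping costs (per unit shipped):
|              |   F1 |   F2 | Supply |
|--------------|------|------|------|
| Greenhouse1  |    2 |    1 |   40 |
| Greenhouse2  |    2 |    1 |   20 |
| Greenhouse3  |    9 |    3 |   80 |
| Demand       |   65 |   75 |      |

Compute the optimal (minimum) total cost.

390

One minimum-cost allocation:
  Greenhouse1→F1: 40 × 2 = 80
  Greenhouse2→F1: 20 × 2 = 40
  Greenhouse3→F1: 5 × 9 = 45
  Greenhouse3→F2: 75 × 3 = 225
Total = 80 + 40 + 45 + 225 = 390.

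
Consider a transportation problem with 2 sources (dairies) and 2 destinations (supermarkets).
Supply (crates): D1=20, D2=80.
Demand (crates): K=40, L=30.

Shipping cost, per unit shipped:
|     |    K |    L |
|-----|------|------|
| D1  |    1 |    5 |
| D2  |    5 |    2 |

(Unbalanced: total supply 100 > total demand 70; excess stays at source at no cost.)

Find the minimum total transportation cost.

An optimal shipping plan:
  D1–K: 20 crates
  D2–K: 20 crates
  D2–L: 30 crates
Total cost = 180.
(Supply check: D1 ships 20; D2 ships 50.)

180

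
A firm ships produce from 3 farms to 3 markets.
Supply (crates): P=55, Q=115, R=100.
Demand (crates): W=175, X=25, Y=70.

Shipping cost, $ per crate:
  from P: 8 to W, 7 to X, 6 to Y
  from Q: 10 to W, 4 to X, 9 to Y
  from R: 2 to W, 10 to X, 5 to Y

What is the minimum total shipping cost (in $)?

1515

An optimal shipping plan:
  P→Y: 55 × $6 = $330
  Q→W: 75 × $10 = $750
  Q→X: 25 × $4 = $100
  Q→Y: 15 × $9 = $135
  R→W: 100 × $2 = $200
Total = 330 + 750 + 100 + 135 + 200 = $1515.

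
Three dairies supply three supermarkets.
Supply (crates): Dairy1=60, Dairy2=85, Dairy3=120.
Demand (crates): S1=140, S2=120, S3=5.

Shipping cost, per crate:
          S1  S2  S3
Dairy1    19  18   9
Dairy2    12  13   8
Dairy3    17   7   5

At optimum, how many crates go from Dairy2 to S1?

The minimum-cost plan:
  Dairy1->S1: 55 crates
  Dairy1->S3: 5 crates
  Dairy2->S1: 85 crates
  Dairy3->S2: 120 crates
Total cost = 2950.
So Dairy2→S1 carries 85 crates.

85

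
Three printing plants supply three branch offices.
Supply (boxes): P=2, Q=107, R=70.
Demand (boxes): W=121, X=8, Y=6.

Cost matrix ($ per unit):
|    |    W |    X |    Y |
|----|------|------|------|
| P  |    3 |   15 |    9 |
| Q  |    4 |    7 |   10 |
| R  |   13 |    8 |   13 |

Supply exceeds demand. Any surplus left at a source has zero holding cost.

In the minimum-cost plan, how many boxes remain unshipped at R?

Minimum-cost shipments:
  P->W: 2 × $3 = $6
  Q->W: 107 × $4 = $428
  R->W: 12 × $13 = $156
  R->X: 8 × $8 = $64
  R->Y: 6 × $13 = $78
Total cost = $732.
R ships 26 of its 70, leaving 44.

44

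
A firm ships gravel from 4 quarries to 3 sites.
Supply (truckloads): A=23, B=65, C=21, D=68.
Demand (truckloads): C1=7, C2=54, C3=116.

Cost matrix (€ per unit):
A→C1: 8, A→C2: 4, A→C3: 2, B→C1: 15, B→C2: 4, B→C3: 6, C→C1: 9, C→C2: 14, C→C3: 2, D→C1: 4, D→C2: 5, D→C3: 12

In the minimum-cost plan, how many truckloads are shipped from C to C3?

Solving gives:
  A to C3: 23 × €2 = €46
  B to C3: 65 × €6 = €390
  C to C3: 21 × €2 = €42
  D to C1: 7 × €4 = €28
  D to C2: 54 × €5 = €270
  D to C3: 7 × €12 = €84
Total cost = €860.
So C→C3 carries 21 truckloads.

21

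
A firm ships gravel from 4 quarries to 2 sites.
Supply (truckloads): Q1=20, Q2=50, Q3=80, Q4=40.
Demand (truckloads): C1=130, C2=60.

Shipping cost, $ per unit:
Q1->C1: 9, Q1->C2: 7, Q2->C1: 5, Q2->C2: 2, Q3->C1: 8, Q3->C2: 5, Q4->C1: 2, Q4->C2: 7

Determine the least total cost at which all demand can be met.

An optimal shipping plan:
  Q1–C1: 20 × $9 = $180
  Q2–C1: 50 × $5 = $250
  Q3–C1: 20 × $8 = $160
  Q3–C2: 60 × $5 = $300
  Q4–C1: 40 × $2 = $80
Total = 180 + 250 + 160 + 300 + 80 = $970.

970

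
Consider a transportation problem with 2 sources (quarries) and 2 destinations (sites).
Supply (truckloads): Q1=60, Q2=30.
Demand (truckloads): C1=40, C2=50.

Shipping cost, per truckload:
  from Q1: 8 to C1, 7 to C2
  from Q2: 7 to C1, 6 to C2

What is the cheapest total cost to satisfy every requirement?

Optimal allocation:
  Q1 to C1: 10 truckloads
  Q1 to C2: 50 truckloads
  Q2 to C1: 30 truckloads
Total cost = 640.
(Supply check: Q1 ships 60; Q2 ships 30.)

640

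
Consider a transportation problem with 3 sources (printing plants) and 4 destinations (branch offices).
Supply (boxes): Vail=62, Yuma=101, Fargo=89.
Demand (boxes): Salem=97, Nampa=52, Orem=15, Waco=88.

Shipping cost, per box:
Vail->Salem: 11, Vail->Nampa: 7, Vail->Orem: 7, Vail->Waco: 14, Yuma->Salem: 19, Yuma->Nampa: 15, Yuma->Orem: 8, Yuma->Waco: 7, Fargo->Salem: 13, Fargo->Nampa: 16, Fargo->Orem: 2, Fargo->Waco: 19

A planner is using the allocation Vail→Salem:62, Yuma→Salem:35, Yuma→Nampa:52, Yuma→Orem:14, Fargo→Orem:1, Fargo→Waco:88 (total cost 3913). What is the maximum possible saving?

1584

Current plan cost = 62·11 + 35·19 + 52·15 + 14·8 + 1·2 + 88·19 = 3913.
Optimal plan:
  Vail→Salem: 10 × 11 = 110
  Vail→Nampa: 52 × 7 = 364
  Yuma→Salem: 13 × 19 = 247
  Yuma→Waco: 88 × 7 = 616
  Fargo→Salem: 74 × 13 = 962
  Fargo→Orem: 15 × 2 = 30
Optimal cost = 2329.
Saving = 3913 − 2329 = 1584.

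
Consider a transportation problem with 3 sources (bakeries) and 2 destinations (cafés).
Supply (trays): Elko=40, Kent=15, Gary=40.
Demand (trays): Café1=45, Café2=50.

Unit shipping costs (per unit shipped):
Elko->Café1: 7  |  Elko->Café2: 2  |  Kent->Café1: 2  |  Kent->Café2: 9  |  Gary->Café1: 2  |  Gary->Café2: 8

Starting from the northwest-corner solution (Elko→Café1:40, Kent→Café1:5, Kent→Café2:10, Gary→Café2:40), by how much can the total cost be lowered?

450

Current plan cost = 40·7 + 5·2 + 10·9 + 40·8 = 700.
Optimal plan:
  Elko->Café2: 40 × 2 = 80
  Kent->Café1: 15 × 2 = 30
  Gary->Café1: 30 × 2 = 60
  Gary->Café2: 10 × 8 = 80
Optimal cost = 250.
Saving = 700 − 250 = 450.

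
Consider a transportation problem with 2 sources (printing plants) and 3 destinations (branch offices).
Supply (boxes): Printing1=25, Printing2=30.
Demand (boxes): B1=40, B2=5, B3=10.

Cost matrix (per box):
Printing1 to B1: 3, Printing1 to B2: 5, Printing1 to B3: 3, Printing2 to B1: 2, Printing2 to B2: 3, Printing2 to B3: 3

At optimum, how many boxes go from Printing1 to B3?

The minimum-cost plan:
  Printing1→B1: 15 × 3 = 45
  Printing1→B3: 10 × 3 = 30
  Printing2→B1: 25 × 2 = 50
  Printing2→B2: 5 × 3 = 15
Total cost = 140.
So Printing1→B3 carries 10 boxes.

10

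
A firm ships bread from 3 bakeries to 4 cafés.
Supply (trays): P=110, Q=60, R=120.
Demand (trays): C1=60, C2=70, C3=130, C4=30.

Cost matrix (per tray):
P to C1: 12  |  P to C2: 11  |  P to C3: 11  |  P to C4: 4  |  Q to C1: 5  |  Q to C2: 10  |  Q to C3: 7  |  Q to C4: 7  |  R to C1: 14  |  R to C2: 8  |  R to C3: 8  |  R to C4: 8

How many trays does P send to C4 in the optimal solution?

Solving gives:
  P–C2: 70 trays
  P–C3: 10 trays
  P–C4: 30 trays
  Q–C1: 60 trays
  R–C3: 120 trays
Total cost = 2260.
So P→C4 carries 30 trays.

30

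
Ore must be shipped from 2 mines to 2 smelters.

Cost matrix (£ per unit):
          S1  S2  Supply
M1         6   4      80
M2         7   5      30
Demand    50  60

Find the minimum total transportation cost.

570

Optimal allocation:
  M1→S1: 20 tons
  M1→S2: 60 tons
  M2→S1: 30 tons
Total cost = £570.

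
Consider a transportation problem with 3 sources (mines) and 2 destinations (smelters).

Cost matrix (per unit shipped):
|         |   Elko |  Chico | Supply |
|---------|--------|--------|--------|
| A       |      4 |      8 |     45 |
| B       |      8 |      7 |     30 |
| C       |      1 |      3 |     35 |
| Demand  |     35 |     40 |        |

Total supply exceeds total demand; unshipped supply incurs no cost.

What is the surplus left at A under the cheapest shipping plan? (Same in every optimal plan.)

10

An optimal plan:
  A→Elko: 35 tons
  B→Chico: 5 tons
  C→Chico: 35 tons
Total cost = 280.
A ships 35 of its 45, leaving 10.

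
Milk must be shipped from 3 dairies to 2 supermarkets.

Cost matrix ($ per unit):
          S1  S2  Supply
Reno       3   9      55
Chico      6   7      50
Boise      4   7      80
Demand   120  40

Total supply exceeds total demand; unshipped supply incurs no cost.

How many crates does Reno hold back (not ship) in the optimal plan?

Minimum-cost shipments:
  Reno->S1: 55 × $3 = $165
  Chico->S2: 25 × $7 = $175
  Boise->S1: 65 × $4 = $260
  Boise->S2: 15 × $7 = $105
Total cost = $705.
Reno ships 55 of its 55, leaving 0.

0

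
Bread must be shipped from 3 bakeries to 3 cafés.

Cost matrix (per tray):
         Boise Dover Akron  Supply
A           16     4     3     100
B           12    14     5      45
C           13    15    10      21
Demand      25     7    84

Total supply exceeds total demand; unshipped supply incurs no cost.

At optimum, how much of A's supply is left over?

Minimum-cost shipments:
  A–Dover: 7 × 4 = 28
  A–Akron: 84 × 3 = 252
  B–Boise: 25 × 12 = 300
Total cost = 580.
A ships 91 of its 100, leaving 9.

9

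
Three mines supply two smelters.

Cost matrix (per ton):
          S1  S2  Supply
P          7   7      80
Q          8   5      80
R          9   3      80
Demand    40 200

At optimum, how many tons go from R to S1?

Optimal shipments:
  P–S1: 40 × 7 = 280
  P–S2: 40 × 7 = 280
  Q–S2: 80 × 5 = 400
  R–S2: 80 × 3 = 240
Total cost = 1200.
The route R→S1 is not used.

0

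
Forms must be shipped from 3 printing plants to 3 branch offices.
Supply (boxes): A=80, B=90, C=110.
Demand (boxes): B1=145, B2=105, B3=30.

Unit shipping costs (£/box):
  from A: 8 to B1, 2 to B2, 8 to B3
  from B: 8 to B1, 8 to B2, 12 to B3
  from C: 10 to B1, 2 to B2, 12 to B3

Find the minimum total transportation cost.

One minimum-cost allocation:
  A–B1: 50 × £8 = £400
  A–B3: 30 × £8 = £240
  B–B1: 90 × £8 = £720
  C–B1: 5 × £10 = £50
  C–B2: 105 × £2 = £210
Total = 400 + 240 + 720 + 50 + 210 = £1620.
(Supply check: A ships 80; B ships 90; C ships 110.)

1620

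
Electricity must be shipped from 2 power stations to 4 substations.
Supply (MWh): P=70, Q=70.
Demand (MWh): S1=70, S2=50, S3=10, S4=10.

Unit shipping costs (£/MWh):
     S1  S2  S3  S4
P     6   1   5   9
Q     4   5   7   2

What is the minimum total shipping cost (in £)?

Optimal allocation:
  P→S1: 10 MWh
  P→S2: 50 MWh
  P→S3: 10 MWh
  Q→S1: 60 MWh
  Q→S4: 10 MWh
Total cost = £420.
(Supply check: P ships 70; Q ships 70.)

420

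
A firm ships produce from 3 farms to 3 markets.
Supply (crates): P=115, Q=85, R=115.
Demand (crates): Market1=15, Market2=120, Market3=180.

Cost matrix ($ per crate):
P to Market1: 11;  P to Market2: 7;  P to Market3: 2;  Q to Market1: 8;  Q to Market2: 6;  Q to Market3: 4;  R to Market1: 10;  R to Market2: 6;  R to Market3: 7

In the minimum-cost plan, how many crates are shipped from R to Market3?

0

Optimal shipments:
  P–Market3: 115 × $2 = $230
  Q–Market1: 15 × $8 = $120
  Q–Market2: 5 × $6 = $30
  Q–Market3: 65 × $4 = $260
  R–Market2: 115 × $6 = $690
Total cost = $1330.
The route R→Market3 is not used.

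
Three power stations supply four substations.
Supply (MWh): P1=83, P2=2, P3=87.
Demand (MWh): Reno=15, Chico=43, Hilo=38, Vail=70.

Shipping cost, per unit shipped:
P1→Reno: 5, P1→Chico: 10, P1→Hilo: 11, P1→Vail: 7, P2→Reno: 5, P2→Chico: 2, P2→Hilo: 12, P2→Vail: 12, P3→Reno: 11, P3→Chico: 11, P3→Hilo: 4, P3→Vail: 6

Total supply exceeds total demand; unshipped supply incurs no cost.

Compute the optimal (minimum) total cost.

1082

One minimum-cost allocation:
  P1–Reno: 15 MWh
  P1–Chico: 41 MWh
  P1–Vail: 21 MWh
  P2–Chico: 2 MWh
  P3–Hilo: 38 MWh
  P3–Vail: 49 MWh
Total cost = 1082.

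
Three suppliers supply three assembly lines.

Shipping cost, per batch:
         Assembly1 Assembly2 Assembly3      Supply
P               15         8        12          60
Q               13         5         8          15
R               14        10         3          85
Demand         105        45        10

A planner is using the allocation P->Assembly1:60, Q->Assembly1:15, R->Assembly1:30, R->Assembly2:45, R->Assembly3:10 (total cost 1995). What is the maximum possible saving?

150

Current plan cost = 60·15 + 15·13 + 30·14 + 45·10 + 10·3 = 1995.
Optimal plan:
  P→Assembly1: 30 × 15 = 450
  P→Assembly2: 30 × 8 = 240
  Q→Assembly2: 15 × 5 = 75
  R→Assembly1: 75 × 14 = 1050
  R→Assembly3: 10 × 3 = 30
Optimal cost = 1845.
Saving = 1995 − 1845 = 150.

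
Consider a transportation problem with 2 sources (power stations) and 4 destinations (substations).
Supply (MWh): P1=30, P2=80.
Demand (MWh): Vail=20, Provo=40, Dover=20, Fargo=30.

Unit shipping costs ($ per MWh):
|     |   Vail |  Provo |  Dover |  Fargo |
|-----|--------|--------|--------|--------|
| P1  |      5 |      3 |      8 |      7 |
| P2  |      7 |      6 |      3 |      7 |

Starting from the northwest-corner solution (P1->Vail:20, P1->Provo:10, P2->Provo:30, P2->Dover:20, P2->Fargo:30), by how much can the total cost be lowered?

20

Current plan cost = 20·5 + 10·3 + 30·6 + 20·3 + 30·7 = $580.
Optimal plan:
  P1→Provo: 30 × $3 = $90
  P2→Vail: 20 × $7 = $140
  P2→Provo: 10 × $6 = $60
  P2→Dover: 20 × $3 = $60
  P2→Fargo: 30 × $7 = $210
Optimal cost = $560.
Saving = 580 − 560 = $20.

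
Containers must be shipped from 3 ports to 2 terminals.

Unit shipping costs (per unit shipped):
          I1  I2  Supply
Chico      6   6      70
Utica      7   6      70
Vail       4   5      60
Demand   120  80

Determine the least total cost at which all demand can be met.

Optimal allocation:
  Chico→I1: 60 × 6 = 360
  Chico→I2: 10 × 6 = 60
  Utica→I2: 70 × 6 = 420
  Vail→I1: 60 × 4 = 240
Total = 360 + 60 + 420 + 240 = 1080.
(Supply check: Chico ships 70; Utica ships 70; Vail ships 60.)

1080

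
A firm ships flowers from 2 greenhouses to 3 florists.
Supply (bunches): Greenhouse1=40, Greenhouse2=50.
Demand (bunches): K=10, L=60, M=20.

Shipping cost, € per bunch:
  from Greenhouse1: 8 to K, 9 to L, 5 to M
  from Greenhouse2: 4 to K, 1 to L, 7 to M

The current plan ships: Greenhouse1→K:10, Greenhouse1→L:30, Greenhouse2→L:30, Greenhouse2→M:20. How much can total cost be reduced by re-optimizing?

Current plan cost = 10·8 + 30·9 + 30·1 + 20·7 = €520.
Optimal plan:
  Greenhouse1->K: 10 × €8 = €80
  Greenhouse1->L: 10 × €9 = €90
  Greenhouse1->M: 20 × €5 = €100
  Greenhouse2->L: 50 × €1 = €50
Optimal cost = €320.
Saving = 520 − 320 = €200.

200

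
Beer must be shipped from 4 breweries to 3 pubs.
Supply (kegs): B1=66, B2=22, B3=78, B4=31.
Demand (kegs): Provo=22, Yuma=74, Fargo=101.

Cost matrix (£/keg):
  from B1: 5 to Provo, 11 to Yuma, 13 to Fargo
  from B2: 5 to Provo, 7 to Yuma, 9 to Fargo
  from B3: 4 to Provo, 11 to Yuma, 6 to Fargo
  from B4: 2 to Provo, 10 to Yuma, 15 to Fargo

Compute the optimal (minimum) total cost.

1528

A cheapest plan:
  B1→Yuma: 65 × £11 = £715
  B1→Fargo: 1 × £13 = £13
  B2→Fargo: 22 × £9 = £198
  B3→Fargo: 78 × £6 = £468
  B4→Provo: 22 × £2 = £44
  B4→Yuma: 9 × £10 = £90
Total = 715 + 13 + 198 + 468 + 44 + 90 = £1528.
(Supply check: B1 ships 66; B2 ships 22; B3 ships 78; B4 ships 31.)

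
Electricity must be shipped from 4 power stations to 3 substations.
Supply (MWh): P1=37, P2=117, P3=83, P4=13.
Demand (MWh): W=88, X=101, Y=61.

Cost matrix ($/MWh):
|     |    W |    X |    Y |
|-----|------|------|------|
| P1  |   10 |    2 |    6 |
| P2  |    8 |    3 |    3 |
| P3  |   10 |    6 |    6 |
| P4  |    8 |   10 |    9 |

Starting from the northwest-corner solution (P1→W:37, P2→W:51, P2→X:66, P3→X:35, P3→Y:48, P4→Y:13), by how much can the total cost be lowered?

264

Current plan cost = 37·10 + 51·8 + 66·3 + 35·6 + 48·6 + 13·9 = $1591.
Optimal plan:
  P1->X: 37 MWh
  P2->X: 56 MWh
  P2->Y: 61 MWh
  P3->W: 75 MWh
  P3->X: 8 MWh
  P4->W: 13 MWh
Optimal cost = $1327.
Saving = 1591 − 1327 = $264.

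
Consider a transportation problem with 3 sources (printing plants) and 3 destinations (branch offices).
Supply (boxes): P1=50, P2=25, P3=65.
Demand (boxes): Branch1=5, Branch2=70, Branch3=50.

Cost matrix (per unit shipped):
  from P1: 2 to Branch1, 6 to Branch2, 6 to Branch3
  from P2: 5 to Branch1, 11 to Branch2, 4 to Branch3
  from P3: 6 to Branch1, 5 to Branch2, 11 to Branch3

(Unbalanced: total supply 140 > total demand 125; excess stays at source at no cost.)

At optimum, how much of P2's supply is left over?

Minimum-cost shipments:
  P1–Branch1: 5 × 2 = 10
  P1–Branch2: 5 × 6 = 30
  P1–Branch3: 25 × 6 = 150
  P2–Branch3: 25 × 4 = 100
  P3–Branch2: 65 × 5 = 325
Total cost = 615.
P2 ships 25 of its 25, leaving 0.

0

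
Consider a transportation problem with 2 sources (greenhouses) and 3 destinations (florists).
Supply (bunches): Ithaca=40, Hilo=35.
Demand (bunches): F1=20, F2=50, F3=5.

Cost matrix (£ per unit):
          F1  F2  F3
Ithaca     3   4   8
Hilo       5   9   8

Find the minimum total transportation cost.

390

One minimum-cost allocation:
  Ithaca–F2: 40 × £4 = £160
  Hilo–F1: 20 × £5 = £100
  Hilo–F2: 10 × £9 = £90
  Hilo–F3: 5 × £8 = £40
Total = 160 + 100 + 90 + 40 = £390.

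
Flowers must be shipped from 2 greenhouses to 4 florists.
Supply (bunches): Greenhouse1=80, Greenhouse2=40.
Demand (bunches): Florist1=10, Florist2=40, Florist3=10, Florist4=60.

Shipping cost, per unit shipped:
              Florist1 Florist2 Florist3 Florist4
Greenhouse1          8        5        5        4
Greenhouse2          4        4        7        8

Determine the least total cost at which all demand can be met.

One minimum-cost allocation:
  Greenhouse1–Florist2: 10 × 5 = 50
  Greenhouse1–Florist3: 10 × 5 = 50
  Greenhouse1–Florist4: 60 × 4 = 240
  Greenhouse2–Florist1: 10 × 4 = 40
  Greenhouse2–Florist2: 30 × 4 = 120
Total = 50 + 50 + 240 + 40 + 120 = 500.

500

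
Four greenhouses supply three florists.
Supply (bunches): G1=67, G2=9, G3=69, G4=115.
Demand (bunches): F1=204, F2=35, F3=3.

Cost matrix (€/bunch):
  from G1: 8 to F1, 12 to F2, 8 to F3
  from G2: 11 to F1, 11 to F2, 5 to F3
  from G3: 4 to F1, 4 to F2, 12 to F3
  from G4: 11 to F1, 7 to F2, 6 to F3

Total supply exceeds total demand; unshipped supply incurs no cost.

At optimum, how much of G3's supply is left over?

Minimum-cost shipments:
  G1–F1: 67 × €8 = €536
  G2–F1: 6 × €11 = €66
  G2–F3: 3 × €5 = €15
  G3–F1: 69 × €4 = €276
  G4–F1: 62 × €11 = €682
  G4–F2: 35 × €7 = €245
Total cost = €1820.
G3 ships 69 of its 69, leaving 0.

0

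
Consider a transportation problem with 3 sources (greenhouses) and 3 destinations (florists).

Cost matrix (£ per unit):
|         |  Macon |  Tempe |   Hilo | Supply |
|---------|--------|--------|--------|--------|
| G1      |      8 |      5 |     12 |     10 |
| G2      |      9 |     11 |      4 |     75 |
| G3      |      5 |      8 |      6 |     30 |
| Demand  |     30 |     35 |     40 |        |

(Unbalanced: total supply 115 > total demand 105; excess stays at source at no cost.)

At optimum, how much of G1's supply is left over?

0

An optimal plan:
  G1→Tempe: 10 × £5 = £50
  G2→Tempe: 25 × £11 = £275
  G2→Hilo: 40 × £4 = £160
  G3→Macon: 30 × £5 = £150
Total cost = £635.
G1 ships 10 of its 10, leaving 0.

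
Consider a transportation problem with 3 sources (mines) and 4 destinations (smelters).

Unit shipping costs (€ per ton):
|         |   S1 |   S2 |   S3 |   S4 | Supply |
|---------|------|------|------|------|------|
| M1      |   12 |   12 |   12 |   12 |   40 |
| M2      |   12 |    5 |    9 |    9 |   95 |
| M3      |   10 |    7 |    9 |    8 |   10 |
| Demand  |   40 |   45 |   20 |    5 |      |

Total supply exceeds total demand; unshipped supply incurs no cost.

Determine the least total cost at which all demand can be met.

910

An optimal shipping plan:
  M1→S1: 5 × €12 = €60
  M2→S1: 25 × €12 = €300
  M2→S2: 45 × €5 = €225
  M2→S3: 20 × €9 = €180
  M2→S4: 5 × €9 = €45
  M3→S1: 10 × €10 = €100
Total = 60 + 300 + 225 + 180 + 45 + 100 = €910.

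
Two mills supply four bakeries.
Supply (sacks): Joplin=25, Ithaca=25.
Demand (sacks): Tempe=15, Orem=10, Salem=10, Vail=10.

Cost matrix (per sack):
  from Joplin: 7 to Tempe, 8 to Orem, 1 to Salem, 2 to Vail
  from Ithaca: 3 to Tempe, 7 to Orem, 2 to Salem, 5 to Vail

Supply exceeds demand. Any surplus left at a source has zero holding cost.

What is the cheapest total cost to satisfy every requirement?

145

Optimal allocation:
  Joplin→Salem: 10 sacks
  Joplin→Vail: 10 sacks
  Ithaca→Tempe: 15 sacks
  Ithaca→Orem: 10 sacks
Total cost = 145.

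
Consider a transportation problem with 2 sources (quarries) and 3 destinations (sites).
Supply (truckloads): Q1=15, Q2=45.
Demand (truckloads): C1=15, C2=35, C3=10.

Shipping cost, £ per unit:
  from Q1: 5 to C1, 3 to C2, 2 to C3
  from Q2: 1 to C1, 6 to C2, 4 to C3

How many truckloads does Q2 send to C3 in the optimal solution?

10

Solving gives:
  Q1→C2: 15 × £3 = £45
  Q2→C1: 15 × £1 = £15
  Q2→C2: 20 × £6 = £120
  Q2→C3: 10 × £4 = £40
Total cost = £220.
So Q2→C3 carries 10 truckloads.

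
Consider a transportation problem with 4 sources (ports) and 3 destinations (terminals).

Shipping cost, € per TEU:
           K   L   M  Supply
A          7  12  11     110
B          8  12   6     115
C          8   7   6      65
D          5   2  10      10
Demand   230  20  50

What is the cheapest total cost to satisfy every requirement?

Optimal allocation:
  A→K: 110 TEU
  B→K: 65 TEU
  B→M: 50 TEU
  C→K: 55 TEU
  C→L: 10 TEU
  D→L: 10 TEU
Total cost = €2120.
(Supply check: A ships 110; B ships 115; C ships 65; D ships 10.)

2120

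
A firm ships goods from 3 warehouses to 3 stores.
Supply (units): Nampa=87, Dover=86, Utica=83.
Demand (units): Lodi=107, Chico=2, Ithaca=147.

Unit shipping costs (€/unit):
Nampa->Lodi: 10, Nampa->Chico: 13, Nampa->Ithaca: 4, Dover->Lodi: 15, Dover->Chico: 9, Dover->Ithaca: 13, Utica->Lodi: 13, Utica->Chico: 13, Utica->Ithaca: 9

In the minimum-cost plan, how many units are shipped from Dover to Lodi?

Solving gives:
  Nampa to Ithaca: 87 × €4 = €348
  Dover to Lodi: 84 × €15 = €1260
  Dover to Chico: 2 × €9 = €18
  Utica to Lodi: 23 × €13 = €299
  Utica to Ithaca: 60 × €9 = €540
Total cost = €2465.
So Dover→Lodi carries 84 units.

84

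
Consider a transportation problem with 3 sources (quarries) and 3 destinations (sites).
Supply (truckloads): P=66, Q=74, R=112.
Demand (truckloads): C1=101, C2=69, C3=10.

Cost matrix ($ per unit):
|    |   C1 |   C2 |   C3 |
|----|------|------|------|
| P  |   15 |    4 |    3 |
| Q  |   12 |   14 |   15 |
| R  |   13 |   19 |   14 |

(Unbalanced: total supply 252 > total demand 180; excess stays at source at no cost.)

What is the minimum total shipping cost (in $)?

An optimal shipping plan:
  P to C2: 66 truckloads
  Q to C1: 71 truckloads
  Q to C2: 3 truckloads
  R to C1: 30 truckloads
  R to C3: 10 truckloads
Total cost = $1688.
(Supply check: P ships 66; Q ships 74; R ships 40.)

1688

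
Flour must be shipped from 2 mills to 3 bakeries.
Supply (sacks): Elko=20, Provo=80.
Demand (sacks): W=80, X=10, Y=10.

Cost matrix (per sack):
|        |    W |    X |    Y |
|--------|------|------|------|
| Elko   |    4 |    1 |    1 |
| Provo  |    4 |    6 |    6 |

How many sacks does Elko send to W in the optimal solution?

Optimal shipments:
  Elko→X: 10 × 1 = 10
  Elko→Y: 10 × 1 = 10
  Provo→W: 80 × 4 = 320
Total cost = 340.
The route Elko→W is not used.

0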